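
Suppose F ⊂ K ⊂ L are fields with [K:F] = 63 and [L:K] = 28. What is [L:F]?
[L:F] = 1764

The tower law says that for any tower of field extensions F ⊂ K ⊂ L with finite degrees, [L:F] = [L:K] · [K:F]. Here this gives [L:F] = 28 · 63 = 1764.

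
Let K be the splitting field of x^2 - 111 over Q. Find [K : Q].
[K : Q] = 2

f(x) = x^2 - 111 factors as (x - √111)(x + √111). The splitting field is K = Q(√111). Since 111 is squarefree and > 1, it is not a perfect square, so x^2 - 111 is irreducible over Q and [Q(√111) : Q] = 2. Hence [K : Q] = 2.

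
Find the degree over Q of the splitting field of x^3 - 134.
[K : Q] = 6

The roots of x^3 - 134 are ∛134, ω∛134, ω^2∛134 where ω = e^(2πi/3) is a primitive cube root of unity, so K = Q(∛134, ω). Now [Q(∛134):Q] = 3 (since 134 is not a perfect cube, x^3 - 134 is irreducible) and [Q(ω):Q] = 2. Both 2 and 3 divide [K:Q], and [K:Q] ≤ 3·2 = 6, so [K:Q] = 6. (Equivalently: Q(∛134) ⊂ R but ω ∉ R, so [K : Q(∛134)] = 2.)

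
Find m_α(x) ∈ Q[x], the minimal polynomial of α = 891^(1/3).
m_α(x) = x^3 - 891

α satisfies α^3 = 891, so x^3 - 891 annihilates α. By the rational root test, a rational root p/q (in lowest terms) of x^3 - 891 would satisfy p^3 = 891 q^3, forcing q = 1 and p^3 = 891; but 891 is not a perfect cube, contradiction. A monic cubic over Q with no rational root is irreducible (any nontrivial factorization would include a linear factor). Hence x^3 - 891 is the minimal polynomial of α, and in particular [Q(α):Q] = 3.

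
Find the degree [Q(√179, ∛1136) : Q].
[Q(√179, ∛1136) : Q] = 6

Let L = Q(√179, ∛1136). Since Q(√179) ⊂ L and [Q(√179):Q] = 2, the tower law gives 2 | [L:Q]. Likewise Q(∛1136) ⊂ L with [Q(∛1136):Q] = 3 (because 1136 is not a perfect cube), so 3 | [L:Q]. As gcd(2,3) = 1, [L:Q] is divisible by 6. Conversely L is generated over Q by √179 and ∛1136, so [L:Q] ≤ 2·3 = 6. Therefore [Q(√179, ∛1136) : Q] = 6.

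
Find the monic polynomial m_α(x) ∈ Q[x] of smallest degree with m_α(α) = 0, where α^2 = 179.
m_α(x) = x^2 - 179

α satisfies α^2 - 179 = 0, so x^2 - 179 annihilates α. Since d = 179 is squarefree and ≠ 1, it is not a perfect square in Q, so x^2 - 179 has no rational root and is therefore irreducible over Q (a degree-2 polynomial over a field is irreducible iff it has no root). Hence m_α(x) = x^2 - 179.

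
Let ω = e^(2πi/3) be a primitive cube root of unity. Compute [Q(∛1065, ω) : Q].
[Q(∛1065, ω) : Q] = 6

[Q(∛1065):Q] = 3 (min poly x^3 - 1065, irreducible since 1065 is not a perfect cube). [Q(ω):Q] = 2 (min poly x^2 + x + 1). Since Q(∛1065) ⊂ R and ω ∉ R, we have ω ∉ Q(∛1065), so x^2 + x + 1 remains irreducible over Q(∛1065) and [Q(∛1065, ω) : Q(∛1065)] = 2. By the tower law, [Q(∛1065, ω) : Q] = 3 · 2 = 6. (In fact Q(∛1065, ω) is the splitting field of x^3 - 1065 over Q.)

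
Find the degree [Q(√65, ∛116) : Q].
[Q(√65, ∛116) : Q] = 6

Let L = Q(√65, ∛116). Since Q(√65) ⊂ L and [Q(√65):Q] = 2, the tower law gives 2 | [L:Q]. Likewise Q(∛116) ⊂ L with [Q(∛116):Q] = 3 (because 116 is not a perfect cube), so 3 | [L:Q]. As gcd(2,3) = 1, [L:Q] is divisible by 6. Conversely L is generated over Q by √65 and ∛116, so [L:Q] ≤ 2·3 = 6. Therefore [Q(√65, ∛116) : Q] = 6.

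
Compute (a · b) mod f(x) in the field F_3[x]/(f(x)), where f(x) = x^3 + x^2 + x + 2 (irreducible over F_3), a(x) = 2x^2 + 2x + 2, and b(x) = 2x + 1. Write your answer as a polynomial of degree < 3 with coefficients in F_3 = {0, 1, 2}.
a · b ≡ 2x^2 + 2x (mod f(x))

Multiply in F_3[x]: a(x)·b(x) = (2x^2 + 2x + 2)·(2x + 1) = x^3 + 2. This has degree ≥ 3, so divide by f(x) over F_3: x^3 + 2 = (1)·(x^3 + x^2 + x + 2) + (2x^2 + 2x). Hence a·b ≡ 2x^2 + 2x (mod f). (F_3[x]/(f) is a field with 3^3 = 27 elements since f is irreducible of degree 3.)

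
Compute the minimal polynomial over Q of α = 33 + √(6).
m_α(x) = x^2 - 66x + 1083

From α - 33 = √(6), squaring gives (α - 33)^2 = 6, i.e. α^2 - 66α + 1089 = 6, so α^2 - 66α + 1083 = 0. The discriminant of x^2 - 66x + 1083 is (-66)^2 - 4·(1083) = 4356 - 4332 = 24, and 4·(6) is not a perfect square in Q since 6 is squarefree and ≠ 1. Hence x^2 - 66x + 1083 is irreducible over Q and is the minimal polynomial of α.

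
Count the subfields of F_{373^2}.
F_{373^2} has 2 subfields

The subfields of F_{p^n} are exactly the fields F_{p^d} for d | n (each is the fixed field of the unique index-d subgroup of Gal(F_{p^n}/F_p) ≅ Z/nZ). The divisors of n = 2 are {1, 2}, giving 2 subfields: F_{373^1}, F_{373^2}.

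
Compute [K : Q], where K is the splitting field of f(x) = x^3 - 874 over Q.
[K : Q] = 6

The roots of x^3 - 874 are ∛874, ω∛874, ω^2∛874 where ω = e^(2πi/3) is a primitive cube root of unity, so K = Q(∛874, ω). Now [Q(∛874):Q] = 3 (since 874 is not a perfect cube, x^3 - 874 is irreducible) and [Q(ω):Q] = 2. Both 2 and 3 divide [K:Q], and [K:Q] ≤ 3·2 = 6, so [K:Q] = 6. (Equivalently: Q(∛874) ⊂ R but ω ∉ R, so [K : Q(∛874)] = 2.)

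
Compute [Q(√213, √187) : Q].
[Q(√213, √187) : Q] = 4

[Q(√213):Q] = 2 (min poly x^2 - 213, irreducible since 213 is squarefree > 1). For the top step, suppose √187 ∈ Q(√213), say √187 = c + d√213 with c, d ∈ Q. Squaring: 187 = c^2 + 213d^2 + 2cd√213. Since √213 ∉ Q this forces 2cd = 0. If d = 0 then √187 = c ∈ Q, contradicting 187 squarefree > 1. If c = 0 then 187 = 213d^2, so 213·187 = (213d)^2 is a perfect square in Q — but 213·187 = 39831 is not a perfect square (since 213 and 187 are distinct squarefree integers). Contradiction. Hence √187 ∉ Q(√213), so x^2 - 187 stays irreducible over Q(√213) and [Q(√213, √187) : Q(√213)] = 2. By the tower law, [Q(√213, √187) : Q] = 2 · 2 = 4.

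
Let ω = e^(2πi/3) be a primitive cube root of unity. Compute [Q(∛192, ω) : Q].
[Q(∛192, ω) : Q] = 6

[Q(∛192):Q] = 3 (min poly x^3 - 192, irreducible since 192 is not a perfect cube). [Q(ω):Q] = 2 (min poly x^2 + x + 1). Since Q(∛192) ⊂ R and ω ∉ R, we have ω ∉ Q(∛192), so x^2 + x + 1 remains irreducible over Q(∛192) and [Q(∛192, ω) : Q(∛192)] = 2. By the tower law, [Q(∛192, ω) : Q] = 3 · 2 = 6. (In fact Q(∛192, ω) is the splitting field of x^3 - 192 over Q.)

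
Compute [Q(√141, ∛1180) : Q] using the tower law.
[Q(√141, ∛1180) : Q] = 6

Let L = Q(√141, ∛1180). Since Q(√141) ⊂ L and [Q(√141):Q] = 2, the tower law gives 2 | [L:Q]. Likewise Q(∛1180) ⊂ L with [Q(∛1180):Q] = 3 (because 1180 is not a perfect cube), so 3 | [L:Q]. As gcd(2,3) = 1, [L:Q] is divisible by 6. Conversely L is generated over Q by √141 and ∛1180, so [L:Q] ≤ 2·3 = 6. Therefore [Q(√141, ∛1180) : Q] = 6.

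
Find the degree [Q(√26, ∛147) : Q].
[Q(√26, ∛147) : Q] = 6

Let L = Q(√26, ∛147). Since Q(√26) ⊂ L and [Q(√26):Q] = 2, the tower law gives 2 | [L:Q]. Likewise Q(∛147) ⊂ L with [Q(∛147):Q] = 3 (because 147 is not a perfect cube), so 3 | [L:Q]. As gcd(2,3) = 1, [L:Q] is divisible by 6. Conversely L is generated over Q by √26 and ∛147, so [L:Q] ≤ 2·3 = 6. Therefore [Q(√26, ∛147) : Q] = 6.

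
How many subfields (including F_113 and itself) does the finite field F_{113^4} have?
F_{113^4} has 3 subfields

The subfields of F_{p^n} are exactly the fields F_{p^d} for d | n (each is the fixed field of the unique index-d subgroup of Gal(F_{p^n}/F_p) ≅ Z/nZ). The divisors of n = 4 are {1, 2, 4}, giving 3 subfields: F_{113^1}, F_{113^2}, F_{113^4}.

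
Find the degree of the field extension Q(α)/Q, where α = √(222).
[Q(α):Q] = 2

[Q(α):Q] equals the degree of the minimal polynomial of α. Here α^2 = 222 and x^2 - 222 is irreducible (d = 222 is squarefree, ≠ 1, hence not a square), so deg(m_α) = 2. Thus [Q(α):Q] = 2.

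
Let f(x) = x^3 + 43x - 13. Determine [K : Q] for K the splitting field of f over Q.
[K : Q] = 6

By the rational root test, any rational root of the monic integer polynomial f(x) = x^3 + 43x - 13 must be an integer dividing the constant term -13, i.e. one of ±{1, 13}. Evaluating: f(1) = 31, f(-1) = -57, f(13) = 2743, f(-13) = -2769; none is 0, so f has no rational root and is therefore irreducible over Q (a cubic with no linear factor over a field is irreducible). For an irreducible cubic, the Galois group is A_3 or S_3 according as the discriminant disc(f) = -4a^3 - 27b^2 = -4·(43)^3 - 27·(-13)^2 = -322591 is or is not a square in Q. Here disc(f) = -322591 is not a perfect square in Q, so the Galois group of f over Q is not contained in A_3 and must be all of S_3. The splitting field has degree |S_3| = 6 over Q, so [K : Q] = 6.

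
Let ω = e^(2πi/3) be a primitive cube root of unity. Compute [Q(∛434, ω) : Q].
[Q(∛434, ω) : Q] = 6

[Q(∛434):Q] = 3 (min poly x^3 - 434, irreducible since 434 is not a perfect cube). [Q(ω):Q] = 2 (min poly x^2 + x + 1). Since Q(∛434) ⊂ R and ω ∉ R, we have ω ∉ Q(∛434), so x^2 + x + 1 remains irreducible over Q(∛434) and [Q(∛434, ω) : Q(∛434)] = 2. By the tower law, [Q(∛434, ω) : Q] = 3 · 2 = 6. (In fact Q(∛434, ω) is the splitting field of x^3 - 434 over Q.)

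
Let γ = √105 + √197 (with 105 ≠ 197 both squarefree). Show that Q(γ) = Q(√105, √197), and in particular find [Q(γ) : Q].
[Q(γ) : Q] = 4 (equivalently, Q(γ) = Q(√105, √197))

Obviously Q(γ) ⊆ Q(√105, √197), and [Q(√105, √197):Q] = 4 (since 105, 197 are distinct squarefree integers > 1 with 20685 not a perfect square). To show equality we compute the minimal polynomial of γ. From γ = √105 + √197: γ^2 = 105 + 2√(20685) + 197 = 302 + 2√(20685), so γ^2 - 302 = 2√(20685); squaring, (γ^2 - 302)^2 = 4·20685, i.e. γ^4 - 604γ^2 + 91204 - 82740 = 0, i.e. γ^4 - 604γ^2 + 8464 = 0. So γ is a root of x^4 - 604x^2 + 8464. This polynomial is irreducible over Q: it has no rational root (each ±√105 ± √197 is irrational), and any factorization into two quadratics over Q would force √(20685) ∈ Q (pairing opposite roots) or √105, √197 ∈ Q (other pairings), all impossible. Hence [Q(γ):Q] = 4 = [Q(√105, √197):Q], so Q(γ) = Q(√105, √197).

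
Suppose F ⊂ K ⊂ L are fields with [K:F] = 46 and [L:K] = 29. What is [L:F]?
[L:F] = 1334

The tower law says that for any tower of field extensions F ⊂ K ⊂ L with finite degrees, [L:F] = [L:K] · [K:F]. Here this gives [L:F] = 29 · 46 = 1334.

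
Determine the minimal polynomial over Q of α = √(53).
m_α(x) = x^2 - 53

α satisfies α^2 - 53 = 0, so x^2 - 53 annihilates α. Since d = 53 is squarefree and ≠ 1, it is not a perfect square in Q, so x^2 - 53 has no rational root and is therefore irreducible over Q (a degree-2 polynomial over a field is irreducible iff it has no root). Hence m_α(x) = x^2 - 53.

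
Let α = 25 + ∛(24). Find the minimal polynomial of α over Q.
m_α(x) = x^3 - 75x^2 + 1875x - 15649

Set β = α - 25 = ∛(24), so β^3 = 24. Then (α - 25)^3 - 24 = 0, i.e. α is a root of g(x) = (x - 25)^3 - 24 = x^3 - 75x^2 + 1875x - 15649. Since g(x) = h(x - 25) where h(x) = x^3 - 24, and h is irreducible over Q (because 24 is not a perfect cube, so h has no rational root, and a monic cubic with no rational root is irreducible), g is also irreducible (irreducibility is preserved under the substitution x → x - 25). Hence m_α(x) = x^3 - 75x^2 + 1875x - 15649.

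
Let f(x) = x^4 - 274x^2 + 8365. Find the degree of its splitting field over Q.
[K : Q] = 4

Solving the quadratic in x^2: x^2 = (274 ± √(274^2 - 4·8365))/2 = (274 ± √41616)/2 = (274 ± 204)/2, giving x^2 = 239 or x^2 = 35. So f(x) = (x^2 - 239)(x^2 - 35) and the roots of f are ±√239, ±√35. Hence the splitting field is K = Q(√239, √35). Since 239 and 35 are distinct squarefree integers > 1, their product 8365 is not a perfect square, so √35 ∉ Q(√239). By the tower law [K:Q] = [Q(√239,√35):Q(√239)] · [Q(√239):Q] = 2 · 2 = 4.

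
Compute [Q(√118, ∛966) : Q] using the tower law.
[Q(√118, ∛966) : Q] = 6

Let L = Q(√118, ∛966). Since Q(√118) ⊂ L and [Q(√118):Q] = 2, the tower law gives 2 | [L:Q]. Likewise Q(∛966) ⊂ L with [Q(∛966):Q] = 3 (because 966 is not a perfect cube), so 3 | [L:Q]. As gcd(2,3) = 1, [L:Q] is divisible by 6. Conversely L is generated over Q by √118 and ∛966, so [L:Q] ≤ 2·3 = 6. Therefore [Q(√118, ∛966) : Q] = 6.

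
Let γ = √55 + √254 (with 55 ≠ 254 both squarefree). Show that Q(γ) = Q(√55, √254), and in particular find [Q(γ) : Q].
[Q(γ) : Q] = 4 (equivalently, Q(γ) = Q(√55, √254))

Obviously Q(γ) ⊆ Q(√55, √254), and [Q(√55, √254):Q] = 4 (since 55, 254 are distinct squarefree integers > 1 with 13970 not a perfect square). To show equality we compute the minimal polynomial of γ. From γ = √55 + √254: γ^2 = 55 + 2√(13970) + 254 = 309 + 2√(13970), so γ^2 - 309 = 2√(13970); squaring, (γ^2 - 309)^2 = 4·13970, i.e. γ^4 - 618γ^2 + 95481 - 55880 = 0, i.e. γ^4 - 618γ^2 + 39601 = 0. So γ is a root of x^4 - 618x^2 + 39601. This polynomial is irreducible over Q: it has no rational root (each ±√55 ± √254 is irrational), and any factorization into two quadratics over Q would force √(13970) ∈ Q (pairing opposite roots) or √55, √254 ∈ Q (other pairings), all impossible. Hence [Q(γ):Q] = 4 = [Q(√55, √254):Q], so Q(γ) = Q(√55, √254).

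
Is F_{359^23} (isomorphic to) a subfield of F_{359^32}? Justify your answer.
No: F_{359^23} is not a subfield of F_{359^32}

F_{p^m} embeds in F_{p^n} iff m | n. Here 23 ∤ 32 (since 32 = 1·23 + 9 with remainder 9 ≠ 0), so F_{359^23} is not a subfield of F_{359^32}. Equivalently: if it were, the tower law would give 23 = [F_{359^23}:F_359] dividing [F_{359^32}:F_359] = 32, contradiction.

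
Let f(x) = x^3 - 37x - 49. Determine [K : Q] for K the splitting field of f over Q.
[K : Q] = 6

By the rational root test, any rational root of the monic integer polynomial f(x) = x^3 - 37x - 49 must be an integer dividing the constant term -49, i.e. one of ±{1, 7, 49}. Evaluating: f(1) = -85, f(-1) = -13, f(7) = 35, f(-7) = -133, f(49) = 115787, f(-49) = -115885; none is 0, so f has no rational root and is therefore irreducible over Q (a cubic with no linear factor over a field is irreducible). For an irreducible cubic, the Galois group is A_3 or S_3 according as the discriminant disc(f) = -4a^3 - 27b^2 = -4·(-37)^3 - 27·(-49)^2 = 137785 is or is not a square in Q. Here disc(f) = 137785 is not a perfect square in Q, so the Galois group of f over Q is not contained in A_3 and must be all of S_3. The splitting field has degree |S_3| = 6 over Q, so [K : Q] = 6.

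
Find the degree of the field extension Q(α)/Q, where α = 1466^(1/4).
[Q(α):Q] = 4

α is a root of x^4 - 1466. By Eisenstein's criterion at the prime p = 2 (which divides the constant term 1466 but p^2 = 4 does not, since 1466 is squarefree), x^4 - 1466 is irreducible over Q. Hence [Q(α):Q] = 4.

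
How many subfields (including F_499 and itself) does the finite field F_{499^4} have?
F_{499^4} has 3 subfields

The subfields of F_{p^n} are exactly the fields F_{p^d} for d | n (each is the fixed field of the unique index-d subgroup of Gal(F_{p^n}/F_p) ≅ Z/nZ). The divisors of n = 4 are {1, 2, 4}, giving 3 subfields: F_{499^1}, F_{499^2}, F_{499^4}.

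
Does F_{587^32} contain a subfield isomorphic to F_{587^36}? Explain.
No: F_{587^36} is not a subfield of F_{587^32}

F_{p^m} embeds in F_{p^n} iff m | n. Here 36 ∤ 32 (since 32 = 0·36 + 32 with remainder 32 ≠ 0), so F_{587^36} is not a subfield of F_{587^32}. Equivalently: if it were, the tower law would give 36 = [F_{587^36}:F_587] dividing [F_{587^32}:F_587] = 32, contradiction.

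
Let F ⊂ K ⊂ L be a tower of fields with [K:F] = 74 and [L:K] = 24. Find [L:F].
[L:F] = 1776

The tower law says that for any tower of field extensions F ⊂ K ⊂ L with finite degrees, [L:F] = [L:K] · [K:F]. Here this gives [L:F] = 24 · 74 = 1776.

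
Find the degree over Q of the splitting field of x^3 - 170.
[K : Q] = 6

The roots of x^3 - 170 are ∛170, ω∛170, ω^2∛170 where ω = e^(2πi/3) is a primitive cube root of unity, so K = Q(∛170, ω). Now [Q(∛170):Q] = 3 (since 170 is not a perfect cube, x^3 - 170 is irreducible) and [Q(ω):Q] = 2. Both 2 and 3 divide [K:Q], and [K:Q] ≤ 3·2 = 6, so [K:Q] = 6. (Equivalently: Q(∛170) ⊂ R but ω ∉ R, so [K : Q(∛170)] = 2.)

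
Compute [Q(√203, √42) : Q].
[Q(√203, √42) : Q] = 4

[Q(√203):Q] = 2 (min poly x^2 - 203, irreducible since 203 is squarefree > 1). For the top step, suppose √42 ∈ Q(√203), say √42 = c + d√203 with c, d ∈ Q. Squaring: 42 = c^2 + 203d^2 + 2cd√203. Since √203 ∉ Q this forces 2cd = 0. If d = 0 then √42 = c ∈ Q, contradicting 42 squarefree > 1. If c = 0 then 42 = 203d^2, so 203·42 = (203d)^2 is a perfect square in Q — but 203·42 = 8526 is not a perfect square (since 203 and 42 are distinct squarefree integers). Contradiction. Hence √42 ∉ Q(√203), so x^2 - 42 stays irreducible over Q(√203) and [Q(√203, √42) : Q(√203)] = 2. By the tower law, [Q(√203, √42) : Q] = 2 · 2 = 4.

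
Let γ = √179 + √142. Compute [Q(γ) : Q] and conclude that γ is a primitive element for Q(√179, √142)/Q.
[Q(γ) : Q] = 4 (equivalently, Q(γ) = Q(√179, √142))

Obviously Q(γ) ⊆ Q(√179, √142), and [Q(√179, √142):Q] = 4 (since 179, 142 are distinct squarefree integers > 1 with 25418 not a perfect square). To show equality we compute the minimal polynomial of γ. From γ = √179 + √142: γ^2 = 179 + 2√(25418) + 142 = 321 + 2√(25418), so γ^2 - 321 = 2√(25418); squaring, (γ^2 - 321)^2 = 4·25418, i.e. γ^4 - 642γ^2 + 103041 - 101672 = 0, i.e. γ^4 - 642γ^2 + 1369 = 0. So γ is a root of x^4 - 642x^2 + 1369. This polynomial is irreducible over Q: it has no rational root (each ±√179 ± √142 is irrational), and any factorization into two quadratics over Q would force √(25418) ∈ Q (pairing opposite roots) or √179, √142 ∈ Q (other pairings), all impossible. Hence [Q(γ):Q] = 4 = [Q(√179, √142):Q], so Q(γ) = Q(√179, √142).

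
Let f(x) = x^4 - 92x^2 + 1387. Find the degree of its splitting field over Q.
[K : Q] = 4

Solving the quadratic in x^2: x^2 = (92 ± √(92^2 - 4·1387))/2 = (92 ± √2916)/2 = (92 ± 54)/2, giving x^2 = 73 or x^2 = 19. So f(x) = (x^2 - 73)(x^2 - 19) and the roots of f are ±√73, ±√19. Hence the splitting field is K = Q(√73, √19). Since 73 and 19 are distinct squarefree integers > 1, their product 1387 is not a perfect square, so √19 ∉ Q(√73). By the tower law [K:Q] = [Q(√73,√19):Q(√73)] · [Q(√73):Q] = 2 · 2 = 4.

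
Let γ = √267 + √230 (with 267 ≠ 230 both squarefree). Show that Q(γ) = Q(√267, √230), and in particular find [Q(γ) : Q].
[Q(γ) : Q] = 4 (equivalently, Q(γ) = Q(√267, √230))

Obviously Q(γ) ⊆ Q(√267, √230), and [Q(√267, √230):Q] = 4 (since 267, 230 are distinct squarefree integers > 1 with 61410 not a perfect square). To show equality we compute the minimal polynomial of γ. From γ = √267 + √230: γ^2 = 267 + 2√(61410) + 230 = 497 + 2√(61410), so γ^2 - 497 = 2√(61410); squaring, (γ^2 - 497)^2 = 4·61410, i.e. γ^4 - 994γ^2 + 247009 - 245640 = 0, i.e. γ^4 - 994γ^2 + 1369 = 0. So γ is a root of x^4 - 994x^2 + 1369. This polynomial is irreducible over Q: it has no rational root (each ±√267 ± √230 is irrational), and any factorization into two quadratics over Q would force √(61410) ∈ Q (pairing opposite roots) or √267, √230 ∈ Q (other pairings), all impossible. Hence [Q(γ):Q] = 4 = [Q(√267, √230):Q], so Q(γ) = Q(√267, √230).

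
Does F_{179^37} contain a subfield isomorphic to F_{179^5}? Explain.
No: F_{179^5} is not a subfield of F_{179^37}

F_{p^m} embeds in F_{p^n} iff m | n. Here 5 ∤ 37 (since 37 = 7·5 + 2 with remainder 2 ≠ 0), so F_{179^5} is not a subfield of F_{179^37}. Equivalently: if it were, the tower law would give 5 = [F_{179^5}:F_179] dividing [F_{179^37}:F_179] = 37, contradiction.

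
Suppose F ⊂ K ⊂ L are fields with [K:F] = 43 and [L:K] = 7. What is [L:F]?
[L:F] = 301

The tower law says that for any tower of field extensions F ⊂ K ⊂ L with finite degrees, [L:F] = [L:K] · [K:F]. Here this gives [L:F] = 7 · 43 = 301.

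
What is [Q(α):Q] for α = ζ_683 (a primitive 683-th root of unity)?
[Q(α):Q] = 682

The minimal polynomial of ζ_683 over Q is the 683-th cyclotomic polynomial Φ_683(x), which is irreducible over Q and has degree φ(683) = 682. Hence [Q(α):Q] = φ(683) = 682.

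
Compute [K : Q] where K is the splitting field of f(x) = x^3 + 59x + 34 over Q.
[K : Q] = 6

By the rational root test, any rational root of the monic integer polynomial f(x) = x^3 + 59x + 34 must be an integer dividing the constant term 34, i.e. one of ±{1, 2, 17, 34}. Evaluating: f(1) = 94, f(-1) = -26, f(2) = 160, f(-2) = -92, f(17) = 5950, f(-17) = -5882, f(34) = 41344, f(-34) = -41276; none is 0, so f has no rational root and is therefore irreducible over Q (a cubic with no linear factor over a field is irreducible). For an irreducible cubic, the Galois group is A_3 or S_3 according as the discriminant disc(f) = -4a^3 - 27b^2 = -4·(59)^3 - 27·(34)^2 = -852728 is or is not a square in Q. Here disc(f) = -852728 is not a perfect square in Q, so the Galois group of f over Q is not contained in A_3 and must be all of S_3. The splitting field has degree |S_3| = 6 over Q, so [K : Q] = 6.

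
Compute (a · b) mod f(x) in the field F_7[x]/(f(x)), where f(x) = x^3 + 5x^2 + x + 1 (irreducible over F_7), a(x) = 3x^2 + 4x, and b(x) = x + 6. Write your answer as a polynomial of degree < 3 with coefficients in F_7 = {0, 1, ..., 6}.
a · b ≡ 4 (mod f(x))

Multiply in F_7[x]: a(x)·b(x) = (3x^2 + 4x)·(x + 6) = 3x^3 + x^2 + 3x. This has degree ≥ 3, so divide by f(x) over F_7: 3x^3 + x^2 + 3x = (3)·(x^3 + 5x^2 + x + 1) + (4). Hence a·b ≡ 4 (mod f). (F_7[x]/(f) is a field with 7^3 = 343 elements since f is irreducible of degree 3.)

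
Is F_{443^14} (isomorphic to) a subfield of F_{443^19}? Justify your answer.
No: F_{443^14} is not a subfield of F_{443^19}

F_{p^m} embeds in F_{p^n} iff m | n. Here 14 ∤ 19 (since 19 = 1·14 + 5 with remainder 5 ≠ 0), so F_{443^14} is not a subfield of F_{443^19}. Equivalently: if it were, the tower law would give 14 = [F_{443^14}:F_443] dividing [F_{443^19}:F_443] = 19, contradiction.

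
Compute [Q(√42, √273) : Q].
[Q(√42, √273) : Q] = 4

[Q(√42):Q] = 2 (min poly x^2 - 42, irreducible since 42 is squarefree > 1). For the top step, suppose √273 ∈ Q(√42), say √273 = c + d√42 with c, d ∈ Q. Squaring: 273 = c^2 + 42d^2 + 2cd√42. Since √42 ∉ Q this forces 2cd = 0. If d = 0 then √273 = c ∈ Q, contradicting 273 squarefree > 1. If c = 0 then 273 = 42d^2, so 42·273 = (42d)^2 is a perfect square in Q — but 42·273 = 11466 is not a perfect square (since 42 and 273 are distinct squarefree integers). Contradiction. Hence √273 ∉ Q(√42), so x^2 - 273 stays irreducible over Q(√42) and [Q(√42, √273) : Q(√42)] = 2. By the tower law, [Q(√42, √273) : Q] = 2 · 2 = 4.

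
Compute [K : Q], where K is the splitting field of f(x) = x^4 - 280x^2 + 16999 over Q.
[K : Q] = 4

Solving the quadratic in x^2: x^2 = (280 ± √(280^2 - 4·16999))/2 = (280 ± √10404)/2 = (280 ± 102)/2, giving x^2 = 191 or x^2 = 89. So f(x) = (x^2 - 191)(x^2 - 89) and the roots of f are ±√191, ±√89. Hence the splitting field is K = Q(√191, √89). Since 191 and 89 are distinct squarefree integers > 1, their product 16999 is not a perfect square, so √89 ∉ Q(√191). By the tower law [K:Q] = [Q(√191,√89):Q(√191)] · [Q(√191):Q] = 2 · 2 = 4.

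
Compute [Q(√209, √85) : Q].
[Q(√209, √85) : Q] = 4

[Q(√209):Q] = 2 (min poly x^2 - 209, irreducible since 209 is squarefree > 1). For the top step, suppose √85 ∈ Q(√209), say √85 = c + d√209 with c, d ∈ Q. Squaring: 85 = c^2 + 209d^2 + 2cd√209. Since √209 ∉ Q this forces 2cd = 0. If d = 0 then √85 = c ∈ Q, contradicting 85 squarefree > 1. If c = 0 then 85 = 209d^2, so 209·85 = (209d)^2 is a perfect square in Q — but 209·85 = 17765 is not a perfect square (since 209 and 85 are distinct squarefree integers). Contradiction. Hence √85 ∉ Q(√209), so x^2 - 85 stays irreducible over Q(√209) and [Q(√209, √85) : Q(√209)] = 2. By the tower law, [Q(√209, √85) : Q] = 2 · 2 = 4.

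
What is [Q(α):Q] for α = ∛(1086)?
[Q(α):Q] = 3

The minimal polynomial of α is x^3 - 1086, irreducible over Q since 1086 is not a perfect cube (so x^3 - 1086 has no rational root). Hence [Q(α):Q] = deg(m_α) = 3.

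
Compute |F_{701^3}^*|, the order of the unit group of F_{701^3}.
|F_{701^3}^*| = 344472100

F_{701^3} has 701^3 = 344472101 elements; its multiplicative group consists of all nonzero elements, so |F_{701^3}^*| = 344472101 - 1 = 344472100. (It is cyclic since any finite subgroup of the multiplicative group of a field is cyclic.)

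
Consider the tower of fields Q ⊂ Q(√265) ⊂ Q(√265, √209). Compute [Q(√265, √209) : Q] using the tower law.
[Q(√265, √209) : Q] = 4

[Q(√265):Q] = 2 (min poly x^2 - 265, irreducible since 265 is squarefree > 1). For the top step, suppose √209 ∈ Q(√265), say √209 = c + d√265 with c, d ∈ Q. Squaring: 209 = c^2 + 265d^2 + 2cd√265. Since √265 ∉ Q this forces 2cd = 0. If d = 0 then √209 = c ∈ Q, contradicting 209 squarefree > 1. If c = 0 then 209 = 265d^2, so 265·209 = (265d)^2 is a perfect square in Q — but 265·209 = 55385 is not a perfect square (since 265 and 209 are distinct squarefree integers). Contradiction. Hence √209 ∉ Q(√265), so x^2 - 209 stays irreducible over Q(√265) and [Q(√265, √209) : Q(√265)] = 2. By the tower law, [Q(√265, √209) : Q] = 2 · 2 = 4.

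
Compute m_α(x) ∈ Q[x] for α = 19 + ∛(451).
m_α(x) = x^3 - 57x^2 + 1083x - 7310

Set β = α - 19 = ∛(451), so β^3 = 451. Then (α - 19)^3 - 451 = 0, i.e. α is a root of g(x) = (x - 19)^3 - 451 = x^3 - 57x^2 + 1083x - 7310. Since g(x) = h(x - 19) where h(x) = x^3 - 451, and h is irreducible over Q (because 451 is not a perfect cube, so h has no rational root, and a monic cubic with no rational root is irreducible), g is also irreducible (irreducibility is preserved under the substitution x → x - 19). Hence m_α(x) = x^3 - 57x^2 + 1083x - 7310.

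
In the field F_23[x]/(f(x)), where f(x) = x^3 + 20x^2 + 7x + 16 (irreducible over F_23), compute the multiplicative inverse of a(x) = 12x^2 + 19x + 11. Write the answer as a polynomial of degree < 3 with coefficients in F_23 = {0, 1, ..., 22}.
a(x)^(-1) ≡ 20x^2 + 6x + 7 (mod f(x))

Since f is irreducible over F_23, F_23[x]/(f) is a field and a(x) ≠ 0 has an inverse. Apply the extended Euclidean algorithm to f(x) and a(x) in F_23[x]: f(x) = (2x + 10)·a(x) + (2x + 21);  a(x) = (6x + 4)·(2x + 21) + (19). The last nonzero remainder is the constant 19 = gcd(f, a) in F_23. Back-substituting through the division chain expresses 19 = s(x)·a(x) + t(x)·f(x) with s(x) ≡ 12x^2 + 22x + 18 (mod f), so (12x^2 + 22x + 18)·a(x) ≡ 19 (mod f). Multiplying by 19^(-1) ≡ 17 in F_23 gives a(x)^(-1) ≡ 17·(12x^2 + 22x + 18) ≡ 20x^2 + 6x + 7 (mod f). Check: (12x^2 + 19x + 11)·(20x^2 + 6x + 7) = 10x^4 + 15x^3 + 4x^2 + 15x + 8 ≡ 1 (mod x^3 + 20x^2 + 7x + 16).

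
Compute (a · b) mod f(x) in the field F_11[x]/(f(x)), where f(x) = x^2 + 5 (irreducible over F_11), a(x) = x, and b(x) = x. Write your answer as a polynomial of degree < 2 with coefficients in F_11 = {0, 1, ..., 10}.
a · b ≡ 6 (mod f(x))

Multiply in F_11[x]: a(x)·b(x) = (x)·(x) = x^2. This has degree ≥ 2, so divide by f(x) over F_11: x^2 = (1)·(x^2 + 5) + (6). Hence a·b ≡ 6 (mod f). (F_11[x]/(f) is a field with 11^2 = 121 elements since f is irreducible of degree 2.)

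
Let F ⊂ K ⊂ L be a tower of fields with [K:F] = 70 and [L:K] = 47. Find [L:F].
[L:F] = 3290

The tower law says that for any tower of field extensions F ⊂ K ⊂ L with finite degrees, [L:F] = [L:K] · [K:F]. Here this gives [L:F] = 47 · 70 = 3290.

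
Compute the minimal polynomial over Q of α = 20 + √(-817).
m_α(x) = x^2 - 40x + 1217

From α - 20 = √(-817), squaring gives (α - 20)^2 = -817, i.e. α^2 - 40α + 400 = -817, so α^2 - 40α + 1217 = 0. The discriminant of x^2 - 40x + 1217 is (-40)^2 - 4·(1217) = 1600 - 4868 = -3268, and 4·(-817) is not a perfect square in Q since -817 is squarefree and ≠ 1. Hence x^2 - 40x + 1217 is irreducible over Q and is the minimal polynomial of α.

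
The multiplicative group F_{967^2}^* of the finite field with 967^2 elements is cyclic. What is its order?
|F_{967^2}^*| = 935088

F_{967^2} has 967^2 = 935089 elements; its multiplicative group consists of all nonzero elements, so |F_{967^2}^*| = 935089 - 1 = 935088. (It is cyclic since any finite subgroup of the multiplicative group of a field is cyclic.)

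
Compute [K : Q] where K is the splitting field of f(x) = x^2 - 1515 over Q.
[K : Q] = 2

f(x) = x^2 - 1515 factors as (x - √1515)(x + √1515). The splitting field is K = Q(√1515). Since 1515 is squarefree and > 1, it is not a perfect square, so x^2 - 1515 is irreducible over Q and [Q(√1515) : Q] = 2. Hence [K : Q] = 2.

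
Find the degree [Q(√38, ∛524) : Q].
[Q(√38, ∛524) : Q] = 6

Let L = Q(√38, ∛524). Since Q(√38) ⊂ L and [Q(√38):Q] = 2, the tower law gives 2 | [L:Q]. Likewise Q(∛524) ⊂ L with [Q(∛524):Q] = 3 (because 524 is not a perfect cube), so 3 | [L:Q]. As gcd(2,3) = 1, [L:Q] is divisible by 6. Conversely L is generated over Q by √38 and ∛524, so [L:Q] ≤ 2·3 = 6. Therefore [Q(√38, ∛524) : Q] = 6.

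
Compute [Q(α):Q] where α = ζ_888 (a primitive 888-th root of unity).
[Q(α):Q] = 288

The minimal polynomial of ζ_888 over Q is the 888-th cyclotomic polynomial Φ_888(x), which is irreducible over Q and has degree φ(888) = 288. Hence [Q(α):Q] = φ(888) = 288.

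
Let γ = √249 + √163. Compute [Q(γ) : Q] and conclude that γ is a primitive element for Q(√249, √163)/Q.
[Q(γ) : Q] = 4 (equivalently, Q(γ) = Q(√249, √163))

Obviously Q(γ) ⊆ Q(√249, √163), and [Q(√249, √163):Q] = 4 (since 249, 163 are distinct squarefree integers > 1 with 40587 not a perfect square). To show equality we compute the minimal polynomial of γ. From γ = √249 + √163: γ^2 = 249 + 2√(40587) + 163 = 412 + 2√(40587), so γ^2 - 412 = 2√(40587); squaring, (γ^2 - 412)^2 = 4·40587, i.e. γ^4 - 824γ^2 + 169744 - 162348 = 0, i.e. γ^4 - 824γ^2 + 7396 = 0. So γ is a root of x^4 - 824x^2 + 7396. This polynomial is irreducible over Q: it has no rational root (each ±√249 ± √163 is irrational), and any factorization into two quadratics over Q would force √(40587) ∈ Q (pairing opposite roots) or √249, √163 ∈ Q (other pairings), all impossible. Hence [Q(γ):Q] = 4 = [Q(√249, √163):Q], so Q(γ) = Q(√249, √163).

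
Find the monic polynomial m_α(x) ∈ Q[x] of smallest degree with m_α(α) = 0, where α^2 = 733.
m_α(x) = x^2 - 733

α satisfies α^2 - 733 = 0, so x^2 - 733 annihilates α. Since d = 733 is squarefree and ≠ 1, it is not a perfect square in Q, so x^2 - 733 has no rational root and is therefore irreducible over Q (a degree-2 polynomial over a field is irreducible iff it has no root). Hence m_α(x) = x^2 - 733.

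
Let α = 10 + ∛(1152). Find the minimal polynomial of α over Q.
m_α(x) = x^3 - 30x^2 + 300x - 2152

Set β = α - 10 = ∛(1152), so β^3 = 1152. Then (α - 10)^3 - 1152 = 0, i.e. α is a root of g(x) = (x - 10)^3 - 1152 = x^3 - 30x^2 + 300x - 2152. Since g(x) = h(x - 10) where h(x) = x^3 - 1152, and h is irreducible over Q (because 1152 is not a perfect cube, so h has no rational root, and a monic cubic with no rational root is irreducible), g is also irreducible (irreducibility is preserved under the substitution x → x - 10). Hence m_α(x) = x^3 - 30x^2 + 300x - 2152.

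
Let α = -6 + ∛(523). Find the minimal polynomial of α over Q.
m_α(x) = x^3 + 18x^2 + 108x - 307

Set β = α + 6 = ∛(523), so β^3 = 523. Then (α + 6)^3 - 523 = 0, i.e. α is a root of g(x) = (x + 6)^3 - 523 = x^3 + 18x^2 + 108x - 307. Since g(x) = h(x + 6) where h(x) = x^3 - 523, and h is irreducible over Q (because 523 is not a perfect cube, so h has no rational root, and a monic cubic with no rational root is irreducible), g is also irreducible (irreducibility is preserved under the substitution x → x + 6). Hence m_α(x) = x^3 + 18x^2 + 108x - 307.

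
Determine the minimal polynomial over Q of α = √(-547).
m_α(x) = x^2 + 547

α satisfies α^2 + 547 = 0, so x^2 + 547 annihilates α. Since d = -547 is squarefree and ≠ 1, it is not a perfect square in Q, so x^2 + 547 has no rational root and is therefore irreducible over Q (a degree-2 polynomial over a field is irreducible iff it has no root). Hence m_α(x) = x^2 + 547.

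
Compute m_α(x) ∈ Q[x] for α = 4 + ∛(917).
m_α(x) = x^3 - 12x^2 + 48x - 981

Set β = α - 4 = ∛(917), so β^3 = 917. Then (α - 4)^3 - 917 = 0, i.e. α is a root of g(x) = (x - 4)^3 - 917 = x^3 - 12x^2 + 48x - 981. Since g(x) = h(x - 4) where h(x) = x^3 - 917, and h is irreducible over Q (because 917 is not a perfect cube, so h has no rational root, and a monic cubic with no rational root is irreducible), g is also irreducible (irreducibility is preserved under the substitution x → x - 4). Hence m_α(x) = x^3 - 12x^2 + 48x - 981.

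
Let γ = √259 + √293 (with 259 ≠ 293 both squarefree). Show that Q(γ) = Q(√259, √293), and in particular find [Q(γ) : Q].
[Q(γ) : Q] = 4 (equivalently, Q(γ) = Q(√259, √293))

Obviously Q(γ) ⊆ Q(√259, √293), and [Q(√259, √293):Q] = 4 (since 259, 293 are distinct squarefree integers > 1 with 75887 not a perfect square). To show equality we compute the minimal polynomial of γ. From γ = √259 + √293: γ^2 = 259 + 2√(75887) + 293 = 552 + 2√(75887), so γ^2 - 552 = 2√(75887); squaring, (γ^2 - 552)^2 = 4·75887, i.e. γ^4 - 1104γ^2 + 304704 - 303548 = 0, i.e. γ^4 - 1104γ^2 + 1156 = 0. So γ is a root of x^4 - 1104x^2 + 1156. This polynomial is irreducible over Q: it has no rational root (each ±√259 ± √293 is irrational), and any factorization into two quadratics over Q would force √(75887) ∈ Q (pairing opposite roots) or √259, √293 ∈ Q (other pairings), all impossible. Hence [Q(γ):Q] = 4 = [Q(√259, √293):Q], so Q(γ) = Q(√259, √293).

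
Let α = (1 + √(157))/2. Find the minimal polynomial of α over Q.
m_α(x) = x^2 - x - 39

From 2α - 1 = √(157), squaring gives (2α - 1)^2 = 157, i.e. 4α^2 - 4α + 1 = 157, so α^2 - α + (1 - 157)/4 = 0. Since 157 ≡ 1 (mod 4), (1 - 157)/4 = -39 ∈ Z. The polynomial x^2 - x - 39 has discriminant 1 - 4·(-39) = 157, which is not a perfect square in Q (d = 157 is squarefree and ≠ 1), so x^2 - x - 39 is irreducible over Q. It is the minimal polynomial of α.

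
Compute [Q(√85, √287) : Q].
[Q(√85, √287) : Q] = 4

[Q(√85):Q] = 2 (min poly x^2 - 85, irreducible since 85 is squarefree > 1). For the top step, suppose √287 ∈ Q(√85), say √287 = c + d√85 with c, d ∈ Q. Squaring: 287 = c^2 + 85d^2 + 2cd√85. Since √85 ∉ Q this forces 2cd = 0. If d = 0 then √287 = c ∈ Q, contradicting 287 squarefree > 1. If c = 0 then 287 = 85d^2, so 85·287 = (85d)^2 is a perfect square in Q — but 85·287 = 24395 is not a perfect square (since 85 and 287 are distinct squarefree integers). Contradiction. Hence √287 ∉ Q(√85), so x^2 - 287 stays irreducible over Q(√85) and [Q(√85, √287) : Q(√85)] = 2. By the tower law, [Q(√85, √287) : Q] = 2 · 2 = 4.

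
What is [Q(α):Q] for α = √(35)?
[Q(α):Q] = 2

[Q(α):Q] equals the degree of the minimal polynomial of α. Here α^2 = 35 and x^2 - 35 is irreducible (d = 35 is squarefree, ≠ 1, hence not a square), so deg(m_α) = 2. Thus [Q(α):Q] = 2.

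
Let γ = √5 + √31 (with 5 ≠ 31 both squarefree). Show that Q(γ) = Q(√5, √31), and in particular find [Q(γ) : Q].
[Q(γ) : Q] = 4 (equivalently, Q(γ) = Q(√5, √31))

Obviously Q(γ) ⊆ Q(√5, √31), and [Q(√5, √31):Q] = 4 (since 5, 31 are distinct squarefree integers > 1 with 155 not a perfect square). To show equality we compute the minimal polynomial of γ. From γ = √5 + √31: γ^2 = 5 + 2√(155) + 31 = 36 + 2√(155), so γ^2 - 36 = 2√(155); squaring, (γ^2 - 36)^2 = 4·155, i.e. γ^4 - 72γ^2 + 1296 - 620 = 0, i.e. γ^4 - 72γ^2 + 676 = 0. So γ is a root of x^4 - 72x^2 + 676. This polynomial is irreducible over Q: it has no rational root (each ±√5 ± √31 is irrational), and any factorization into two quadratics over Q would force √(155) ∈ Q (pairing opposite roots) or √5, √31 ∈ Q (other pairings), all impossible. Hence [Q(γ):Q] = 4 = [Q(√5, √31):Q], so Q(γ) = Q(√5, √31).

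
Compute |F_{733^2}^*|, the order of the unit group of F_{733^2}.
|F_{733^2}^*| = 537288

F_{733^2} has 733^2 = 537289 elements; its multiplicative group consists of all nonzero elements, so |F_{733^2}^*| = 537289 - 1 = 537288. (It is cyclic since any finite subgroup of the multiplicative group of a field is cyclic.)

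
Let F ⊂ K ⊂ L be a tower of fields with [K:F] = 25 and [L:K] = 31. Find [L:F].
[L:F] = 775

The tower law says that for any tower of field extensions F ⊂ K ⊂ L with finite degrees, [L:F] = [L:K] · [K:F]. Here this gives [L:F] = 31 · 25 = 775.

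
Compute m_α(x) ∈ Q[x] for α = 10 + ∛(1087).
m_α(x) = x^3 - 30x^2 + 300x - 2087

Set β = α - 10 = ∛(1087), so β^3 = 1087. Then (α - 10)^3 - 1087 = 0, i.e. α is a root of g(x) = (x - 10)^3 - 1087 = x^3 - 30x^2 + 300x - 2087. Since g(x) = h(x - 10) where h(x) = x^3 - 1087, and h is irreducible over Q (because 1087 is not a perfect cube, so h has no rational root, and a monic cubic with no rational root is irreducible), g is also irreducible (irreducibility is preserved under the substitution x → x - 10). Hence m_α(x) = x^3 - 30x^2 + 300x - 2087.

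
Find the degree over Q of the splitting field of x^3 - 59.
[K : Q] = 6

The roots of x^3 - 59 are ∛59, ω∛59, ω^2∛59 where ω = e^(2πi/3) is a primitive cube root of unity, so K = Q(∛59, ω). Now [Q(∛59):Q] = 3 (since 59 is not a perfect cube, x^3 - 59 is irreducible) and [Q(ω):Q] = 2. Both 2 and 3 divide [K:Q], and [K:Q] ≤ 3·2 = 6, so [K:Q] = 6. (Equivalently: Q(∛59) ⊂ R but ω ∉ R, so [K : Q(∛59)] = 2.)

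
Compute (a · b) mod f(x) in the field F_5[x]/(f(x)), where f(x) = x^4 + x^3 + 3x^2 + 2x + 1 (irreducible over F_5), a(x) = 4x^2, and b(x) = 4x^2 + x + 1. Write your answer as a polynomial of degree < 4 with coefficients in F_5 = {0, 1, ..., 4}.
a · b ≡ 3x^3 + x^2 + 3x + 4 (mod f(x))

Multiply in F_5[x]: a(x)·b(x) = (4x^2)·(4x^2 + x + 1) = x^4 + 4x^3 + 4x^2. This has degree ≥ 4, so divide by f(x) over F_5: x^4 + 4x^3 + 4x^2 = (1)·(x^4 + x^3 + 3x^2 + 2x + 1) + (3x^3 + x^2 + 3x + 4). Hence a·b ≡ 3x^3 + x^2 + 3x + 4 (mod f). (F_5[x]/(f) is a field with 5^4 = 625 elements since f is irreducible of degree 4.)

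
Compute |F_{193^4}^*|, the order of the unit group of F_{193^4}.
|F_{193^4}^*| = 1387488000

F_{193^4} has 193^4 = 1387488001 elements; its multiplicative group consists of all nonzero elements, so |F_{193^4}^*| = 1387488001 - 1 = 1387488000. (It is cyclic since any finite subgroup of the multiplicative group of a field is cyclic.)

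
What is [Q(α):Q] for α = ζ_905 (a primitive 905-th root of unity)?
[Q(α):Q] = 720

The minimal polynomial of ζ_905 over Q is the 905-th cyclotomic polynomial Φ_905(x), which is irreducible over Q and has degree φ(905) = 720. Hence [Q(α):Q] = φ(905) = 720.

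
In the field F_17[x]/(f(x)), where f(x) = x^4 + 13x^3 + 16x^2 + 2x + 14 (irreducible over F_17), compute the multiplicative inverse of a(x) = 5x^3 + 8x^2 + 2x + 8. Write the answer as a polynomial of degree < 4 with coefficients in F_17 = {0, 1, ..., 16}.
a(x)^(-1) ≡ 13x^3 + 16x^2 + 13x + 16 (mod f(x))

Since f is irreducible over F_17, F_17[x]/(f) is a field and a(x) ≠ 0 has an inverse. Apply the extended Euclidean algorithm to f(x) and a(x) in F_17[x]: f(x) = (7x + 5)·a(x) + (13x^2 + 4x + 8);  a(x) = (3x + 1)·(13x^2 + 4x + 8) + (8x);  (13x^2 + 4x + 8) = (8x + 9)·(8x) + (8). The last nonzero remainder is the constant 8 = gcd(f, a) in F_17. Back-substituting through the division chain expresses 8 = s(x)·a(x) + t(x)·f(x) with s(x) ≡ 2x^3 + 9x^2 + 2x + 9 (mod f), so (2x^3 + 9x^2 + 2x + 9)·a(x) ≡ 8 (mod f). Multiplying by 8^(-1) ≡ 15 in F_17 gives a(x)^(-1) ≡ 15·(2x^3 + 9x^2 + 2x + 9) ≡ 13x^3 + 16x^2 + 13x + 16 (mod f). Check: (5x^3 + 8x^2 + 2x + 8)·(13x^3 + 16x^2 + 13x + 16) = 14x^6 + 14x^5 + 15x^4 + 14x^3 + 10x^2 + 9 ≡ 1 (mod x^4 + 13x^3 + 16x^2 + 2x + 14).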